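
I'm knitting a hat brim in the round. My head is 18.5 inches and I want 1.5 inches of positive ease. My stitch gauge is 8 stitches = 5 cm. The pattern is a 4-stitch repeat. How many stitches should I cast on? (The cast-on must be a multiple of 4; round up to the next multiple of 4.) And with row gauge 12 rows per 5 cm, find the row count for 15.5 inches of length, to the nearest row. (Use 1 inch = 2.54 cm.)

Cast on 84 stitches; work 94 rows.

Finished = 18.5 + 1.5 = 20 inches.
20 inches × 2.54 = 50.80 cm.
8/5 = 1.6 sts per cm; 50.80 × 1.6 = 81.28 sts.
Next multiple of 4 → 84.
15.5 inches = 39.37 cm; × 2.4 = 94.49 → 94 rows.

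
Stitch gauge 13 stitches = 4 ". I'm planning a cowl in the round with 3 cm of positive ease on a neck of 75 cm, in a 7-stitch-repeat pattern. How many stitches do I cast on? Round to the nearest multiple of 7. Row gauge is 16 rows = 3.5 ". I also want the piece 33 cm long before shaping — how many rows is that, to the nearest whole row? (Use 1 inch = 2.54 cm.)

Finished = 75 + 3 = 78 cm.
78 cm × 1/2.54 = 30.71 inches.
13/4 = 3.25 sts per in; 30.71 × 3.25 = 99.80 sts.
Nearest multiple of 7 → 98.
33 cm = 12.99 inches; × 4.571 = 59.39 → 59 rows.

Cast on 98 stitches; work 59 rows.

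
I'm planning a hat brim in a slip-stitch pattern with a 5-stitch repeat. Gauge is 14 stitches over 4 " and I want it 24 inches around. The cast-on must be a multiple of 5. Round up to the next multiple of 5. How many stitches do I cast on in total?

14 / 4 = 3.5 sts per inch.
24 × 3.5 = 84.00 sts.
Next multiple of 5: 85.

Cast on 85 stitches.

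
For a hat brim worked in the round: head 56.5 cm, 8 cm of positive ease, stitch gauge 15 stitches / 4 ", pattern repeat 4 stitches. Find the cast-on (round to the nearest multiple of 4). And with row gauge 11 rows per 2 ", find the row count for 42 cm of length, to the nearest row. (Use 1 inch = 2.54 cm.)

Cast on 96 stitches; work 91 rows.

Finished = 56.5 + 8 = 64.5 cm.
64.5 cm × 1/2.54 = 25.39 inches.
15/4 = 3.75 sts per in; 25.39 × 3.75 = 95.23 sts.
Nearest multiple of 4 → 96.
42 cm = 16.54 inches; × 5.5 = 90.94 → 91 rows.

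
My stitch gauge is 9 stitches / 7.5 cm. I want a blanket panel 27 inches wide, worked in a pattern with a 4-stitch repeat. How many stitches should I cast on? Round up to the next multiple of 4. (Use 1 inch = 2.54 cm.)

84 stitches.

27 in = 27 × 2.54 = 68.58 cm.
9 / 7.5 = 1.2 sts/cm.
68.58 × 1.2 = 82.30 sts.
→ 84.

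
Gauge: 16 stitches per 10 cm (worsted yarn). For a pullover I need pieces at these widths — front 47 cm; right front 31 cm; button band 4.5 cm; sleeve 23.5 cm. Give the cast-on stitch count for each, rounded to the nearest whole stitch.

Rate = 16/10 = 1.6 sts per cm.
front: 47 × 1.6 = 75.20 → 75.
right front: 31 × 1.6 = 49.60 → 50.
button band: 4.5 × 1.6 = 7.20 → 7.
sleeve: 23.5 × 1.6 = 37.60 → 38.

front 75; right front 50; button band 7; sleeve 38.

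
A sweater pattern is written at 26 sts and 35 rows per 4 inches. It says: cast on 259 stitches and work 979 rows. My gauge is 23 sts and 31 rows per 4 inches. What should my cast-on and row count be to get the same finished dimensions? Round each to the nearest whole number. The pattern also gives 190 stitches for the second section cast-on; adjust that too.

Stitches: 259 × 23/26 = 229.12 → 229.
Rows: 979 × 31/35 = 867.11 → 867.
second section cast-on: 190 × 23/26 = 168.08 → 168.

Cast on 229 stitches; work 867 rows; second section cast-on 168 stitches.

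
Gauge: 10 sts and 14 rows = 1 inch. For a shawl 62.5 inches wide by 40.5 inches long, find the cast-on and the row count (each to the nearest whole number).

Stitch gauge = 10/1 = 10 sts/in; 62.5 × 10 = 625.00 → 625 sts.
Row gauge = 14/1 = 14 rows/in; 40.5 × 14 = 567.00 → 567 rows.

Cast on 625 stitches and work 567 rows.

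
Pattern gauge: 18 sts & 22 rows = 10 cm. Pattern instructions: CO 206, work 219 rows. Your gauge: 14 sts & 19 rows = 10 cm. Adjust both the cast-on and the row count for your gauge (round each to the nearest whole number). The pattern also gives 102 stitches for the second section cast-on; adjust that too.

Stitches: 206 × 14/18 = 160.22 → 160.
Rows: 219 × 19/22 = 189.14 → 189.
second section cast-on: 102 × 14/18 = 79.33 → 79.

Cast on 160 stitches; work 189 rows; second section cast-on 79 stitches.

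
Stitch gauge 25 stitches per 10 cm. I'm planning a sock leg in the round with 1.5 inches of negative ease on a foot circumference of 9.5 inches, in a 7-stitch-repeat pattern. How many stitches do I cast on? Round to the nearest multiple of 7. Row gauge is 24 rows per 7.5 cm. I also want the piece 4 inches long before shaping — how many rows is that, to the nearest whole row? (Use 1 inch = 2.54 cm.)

Cast on 49 stitches; work 33 rows.

Finished = 9.5 − 1.5 = 8 inches.
8 inches × 2.54 = 20.32 cm.
25/10 = 2.5 sts per cm; 20.32 × 2.5 = 50.80 sts.
Nearest multiple of 7 → 49.
4 inches = 10.16 cm; × 3.2 = 32.51 → 33 rows.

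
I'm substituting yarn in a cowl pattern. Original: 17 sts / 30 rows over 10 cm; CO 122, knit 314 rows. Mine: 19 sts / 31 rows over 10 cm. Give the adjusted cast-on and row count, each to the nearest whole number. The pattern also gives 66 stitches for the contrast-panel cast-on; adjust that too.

Cast on 136 stitches; work 324 rows; contrast-panel cast-on 74 stitches.

Stitches: 122 × 19/17 = 136.35 → 136.
Rows: 314 × 31/30 = 324.47 → 324.
contrast-panel cast-on: 66 × 19/17 = 73.76 → 74.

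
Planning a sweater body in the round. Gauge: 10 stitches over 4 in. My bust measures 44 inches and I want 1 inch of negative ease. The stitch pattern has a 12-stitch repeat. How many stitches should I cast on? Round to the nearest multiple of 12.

Cast on 108 stitches.

Finished = 44 − 1 = 43 inches.
10 / 4 = 2.5 sts/in.
43 × 2.5 = 107.50 sts.
Nearest multiple of 12: 108.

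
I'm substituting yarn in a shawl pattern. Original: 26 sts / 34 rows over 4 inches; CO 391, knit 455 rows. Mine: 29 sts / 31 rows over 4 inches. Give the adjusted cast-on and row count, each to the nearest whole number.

Cast on 436 stitches; work 415 rows.

Stitches: 391 × 29/26 = 436.12 → 436.
Rows: 455 × 31/34 = 414.85 → 415.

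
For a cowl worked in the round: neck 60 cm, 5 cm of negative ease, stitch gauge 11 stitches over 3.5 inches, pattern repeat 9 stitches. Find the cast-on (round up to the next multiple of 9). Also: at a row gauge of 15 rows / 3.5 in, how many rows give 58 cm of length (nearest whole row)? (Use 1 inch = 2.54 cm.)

Cast on 72 stitches; work 98 rows.

Finished = 60 − 5 = 55 cm.
55 cm × 1/2.54 = 21.65 inches.
11/3.5 = 3.143 sts per in; 21.65 × 3.143 = 68.05 sts.
Next multiple of 9 → 72.
58 cm = 22.83 inches; × 4.286 = 97.86 → 98 rows.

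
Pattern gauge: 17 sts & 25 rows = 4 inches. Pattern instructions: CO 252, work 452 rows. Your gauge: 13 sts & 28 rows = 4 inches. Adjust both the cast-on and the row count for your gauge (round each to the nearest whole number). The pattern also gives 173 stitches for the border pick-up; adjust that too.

Cast on 193 stitches; work 506 rows; border pick-up 132 stitches.

Stitches: 252 × 13/17 = 192.71 → 193.
Rows: 452 × 28/25 = 506.24 → 506.
border pick-up: 173 × 13/17 = 132.29 → 132.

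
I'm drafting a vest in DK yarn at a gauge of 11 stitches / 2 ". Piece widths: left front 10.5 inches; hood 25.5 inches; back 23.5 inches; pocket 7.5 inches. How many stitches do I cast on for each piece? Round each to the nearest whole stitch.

Rate = 11/2 = 5.5 sts per in.
left front: 10.5 × 5.5 = 57.75 → 58.
hood: 25.5 × 5.5 = 140.25 → 140.
back: 23.5 × 5.5 = 129.25 → 129.
pocket: 7.5 × 5.5 = 41.25 → 41.

left front 58; hood 140; back 129; pocket 41.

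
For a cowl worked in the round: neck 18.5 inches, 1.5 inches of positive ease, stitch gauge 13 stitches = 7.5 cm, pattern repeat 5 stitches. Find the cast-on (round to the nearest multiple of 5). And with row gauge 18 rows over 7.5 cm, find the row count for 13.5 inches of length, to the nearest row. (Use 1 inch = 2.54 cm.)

Finished = 18.5 + 1.5 = 20 inches.
20 inches × 2.54 = 50.80 cm.
13/7.5 = 1.733 sts per cm; 50.80 × 1.733 = 88.05 sts.
Nearest multiple of 5 → 90.
13.5 inches = 34.29 cm; × 2.4 = 82.30 → 82 rows.

Cast on 90 stitches; work 82 rows.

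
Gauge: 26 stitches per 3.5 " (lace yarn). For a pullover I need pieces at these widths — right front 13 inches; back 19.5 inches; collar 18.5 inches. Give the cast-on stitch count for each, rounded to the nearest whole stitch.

right front 97; back 145; collar 137.

Rate = 26/3.5 = 7.429 sts per in.
right front: 13 × 7.429 = 96.57 → 97.
back: 19.5 × 7.429 = 144.86 → 145.
collar: 18.5 × 7.429 = 137.43 → 137.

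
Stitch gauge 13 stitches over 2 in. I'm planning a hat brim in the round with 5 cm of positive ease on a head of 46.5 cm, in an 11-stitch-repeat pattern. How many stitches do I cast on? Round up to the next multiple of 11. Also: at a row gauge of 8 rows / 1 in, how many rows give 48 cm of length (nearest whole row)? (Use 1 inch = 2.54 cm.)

Cast on 132 stitches; work 151 rows.

Finished = 46.5 + 5 = 51.5 cm.
51.5 cm × 1/2.54 = 20.28 inches.
13/2 = 6.5 sts per in; 20.28 × 6.5 = 131.79 sts.
Next multiple of 11 → 132.
48 cm = 18.90 inches; × 8 = 151.18 → 151 rows.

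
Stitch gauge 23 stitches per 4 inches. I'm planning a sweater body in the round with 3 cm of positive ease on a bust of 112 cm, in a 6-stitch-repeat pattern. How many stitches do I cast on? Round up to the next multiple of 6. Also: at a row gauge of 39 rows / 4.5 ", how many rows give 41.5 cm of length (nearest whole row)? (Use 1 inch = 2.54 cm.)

Cast on 264 stitches; work 142 rows.

Finished = 112 + 3 = 115 cm.
115 cm × 1/2.54 = 45.28 inches.
23/4 = 5.75 sts per in; 45.28 × 5.75 = 260.33 sts.
Next multiple of 6 → 264.
41.5 cm = 16.34 inches; × 8.667 = 141.60 → 142 rows.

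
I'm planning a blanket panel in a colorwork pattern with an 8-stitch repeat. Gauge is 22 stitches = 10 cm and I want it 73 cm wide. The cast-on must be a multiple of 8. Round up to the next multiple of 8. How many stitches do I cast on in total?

Cast on 168 stitches.

22 / 10 = 2.2 sts per cm.
73 × 2.2 = 160.60 sts.
Next multiple of 8: 168.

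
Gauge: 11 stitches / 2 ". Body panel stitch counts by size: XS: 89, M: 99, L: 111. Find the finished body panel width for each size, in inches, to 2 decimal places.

11/2 = 5.5 sts per in.
XS: 89 / 5.5 = 16.182 → 16.18 in.
M: 99 / 5.5 = 18.000 → 18.00 in.
L: 111 / 5.5 = 20.182 → 20.18 in.

XS 16.18 inches; M 18.00 inches; L 20.18 inches.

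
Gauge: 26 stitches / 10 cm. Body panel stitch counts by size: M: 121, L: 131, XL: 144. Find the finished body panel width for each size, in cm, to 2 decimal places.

26/10 = 2.6 sts per cm.
M: 121 / 2.6 = 46.538 → 46.54 cm.
L: 131 / 2.6 = 50.385 → 50.38 cm.
XL: 144 / 2.6 = 55.385 → 55.38 cm.

M 46.54 cm; L 50.38 cm; XL 55.38 cm.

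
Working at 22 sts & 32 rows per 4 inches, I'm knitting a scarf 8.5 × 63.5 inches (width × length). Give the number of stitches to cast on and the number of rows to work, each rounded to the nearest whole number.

Cast on 47 stitches and work 508 rows.

Stitch gauge = 22/4 = 5.5 sts/in; 8.5 × 5.5 = 46.75 → 47 sts.
Row gauge = 32/4 = 8 rows/in; 63.5 × 8 = 508.00 → 508 rows.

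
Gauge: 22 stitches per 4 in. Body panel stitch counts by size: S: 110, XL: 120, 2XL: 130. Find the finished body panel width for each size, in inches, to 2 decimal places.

S 20.00 inches; XL 21.82 inches; 2XL 23.64 inches.

22/4 = 5.5 sts per in.
S: 110 / 5.5 = 20.000 → 20.00 in.
XL: 120 / 5.5 = 21.818 → 21.82 in.
2XL: 130 / 5.5 = 23.636 → 23.64 in.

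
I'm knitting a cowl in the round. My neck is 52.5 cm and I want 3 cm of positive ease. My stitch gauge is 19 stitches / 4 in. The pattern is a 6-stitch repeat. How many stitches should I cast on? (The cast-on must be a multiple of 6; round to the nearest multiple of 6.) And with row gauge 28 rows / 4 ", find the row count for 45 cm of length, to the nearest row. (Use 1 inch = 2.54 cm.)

Finished = 52.5 + 3 = 55.5 cm.
55.5 cm × 1/2.54 = 21.85 inches.
19/4 = 4.75 sts per in; 21.85 × 4.75 = 103.79 sts.
Nearest multiple of 6 → 102.
45 cm = 17.72 inches; × 7 = 124.02 → 124 rows.

Cast on 102 stitches; work 124 rows.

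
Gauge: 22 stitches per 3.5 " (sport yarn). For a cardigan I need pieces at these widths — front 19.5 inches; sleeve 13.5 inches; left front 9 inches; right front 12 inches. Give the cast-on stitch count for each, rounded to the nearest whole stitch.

front 123; sleeve 85; left front 57; right front 75.

Rate = 22/3.5 = 6.286 sts per in.
front: 19.5 × 6.286 = 122.57 → 123.
sleeve: 13.5 × 6.286 = 84.86 → 85.
left front: 9 × 6.286 = 56.57 → 57.
right front: 12 × 6.286 = 75.43 → 75.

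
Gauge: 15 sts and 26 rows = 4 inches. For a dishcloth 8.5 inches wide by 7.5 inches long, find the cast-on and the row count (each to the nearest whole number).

Stitch gauge = 15/4 = 3.75 sts/in; 8.5 × 3.75 = 31.88 → 32 sts.
Row gauge = 26/4 = 6.5 rows/in; 7.5 × 6.5 = 48.75 → 49 rows.

Cast on 32 stitches and work 49 rows.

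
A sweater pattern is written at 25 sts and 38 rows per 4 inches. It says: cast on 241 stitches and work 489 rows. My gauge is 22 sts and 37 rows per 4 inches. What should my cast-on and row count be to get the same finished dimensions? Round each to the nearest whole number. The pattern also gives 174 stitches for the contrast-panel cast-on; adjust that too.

Stitches: 241 × 22/25 = 212.08 → 212.
Rows: 489 × 37/38 = 476.13 → 476.
contrast-panel cast-on: 174 × 22/25 = 153.12 → 153.

Cast on 212 stitches; work 476 rows; contrast-panel cast-on 153 stitches.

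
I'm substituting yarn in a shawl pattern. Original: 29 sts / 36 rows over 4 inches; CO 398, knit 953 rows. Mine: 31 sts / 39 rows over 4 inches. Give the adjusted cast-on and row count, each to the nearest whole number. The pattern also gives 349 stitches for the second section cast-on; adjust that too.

Stitches: 398 × 31/29 = 425.45 → 425.
Rows: 953 × 39/36 = 1032.42 → 1032.
second section cast-on: 349 × 31/29 = 373.07 → 373.

Cast on 425 stitches; work 1032 rows; second section cast-on 373 stitches.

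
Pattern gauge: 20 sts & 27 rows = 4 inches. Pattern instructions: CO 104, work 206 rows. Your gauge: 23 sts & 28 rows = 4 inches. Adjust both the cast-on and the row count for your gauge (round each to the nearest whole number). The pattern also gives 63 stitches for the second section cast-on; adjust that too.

Cast on 120 stitches; work 214 rows; second section cast-on 72 stitches.

Stitches: 104 × 23/20 = 119.60 → 120.
Rows: 206 × 28/27 = 213.63 → 214.
second section cast-on: 63 × 23/20 = 72.45 → 72.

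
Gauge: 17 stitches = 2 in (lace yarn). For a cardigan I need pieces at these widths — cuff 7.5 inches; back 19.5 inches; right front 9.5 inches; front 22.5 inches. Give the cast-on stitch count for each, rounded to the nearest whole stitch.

cuff 64; back 166; right front 81; front 191.

Rate = 17/2 = 8.5 sts per in.
cuff: 7.5 × 8.5 = 63.75 → 64.
back: 19.5 × 8.5 = 165.75 → 166.
right front: 9.5 × 8.5 = 80.75 → 81.
front: 22.5 × 8.5 = 191.25 → 191.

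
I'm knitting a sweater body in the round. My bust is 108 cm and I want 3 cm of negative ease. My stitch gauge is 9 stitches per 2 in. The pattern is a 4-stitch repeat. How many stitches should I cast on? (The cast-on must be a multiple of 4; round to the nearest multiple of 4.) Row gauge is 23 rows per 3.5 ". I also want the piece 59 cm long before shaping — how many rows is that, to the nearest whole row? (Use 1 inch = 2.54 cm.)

Finished = 108 − 3 = 105 cm.
105 cm × 1/2.54 = 41.34 inches.
9/2 = 4.5 sts per in; 41.34 × 4.5 = 186.02 sts.
Nearest multiple of 4 → 188.
59 cm = 23.23 inches; × 6.571 = 152.64 → 153 rows.

Cast on 188 stitches; work 153 rows.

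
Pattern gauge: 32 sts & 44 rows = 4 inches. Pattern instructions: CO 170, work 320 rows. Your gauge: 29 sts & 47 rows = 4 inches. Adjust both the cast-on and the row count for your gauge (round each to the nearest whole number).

Cast on 154 stitches; work 342 rows.

Stitches: 170 × 29/32 = 154.06 → 154.
Rows: 320 × 47/44 = 341.82 → 342.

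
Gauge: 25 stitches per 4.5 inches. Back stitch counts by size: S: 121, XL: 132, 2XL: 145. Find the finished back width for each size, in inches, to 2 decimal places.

25/4.5 = 5.556 sts per in.
S: 121 / 5.556 = 21.780 → 21.78 in.
XL: 132 / 5.556 = 23.760 → 23.76 in.
2XL: 145 / 5.556 = 26.100 → 26.10 in.

S 21.78 inches; XL 23.76 inches; 2XL 26.10 inches.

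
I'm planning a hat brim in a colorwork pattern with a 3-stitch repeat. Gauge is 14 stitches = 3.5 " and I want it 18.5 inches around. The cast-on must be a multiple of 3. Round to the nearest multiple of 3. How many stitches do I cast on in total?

Cast on 75 stitches.

14 / 3.5 = 4 sts per inch.
18.5 × 4 = 74.00 sts.
Nearest multiple of 3: 75.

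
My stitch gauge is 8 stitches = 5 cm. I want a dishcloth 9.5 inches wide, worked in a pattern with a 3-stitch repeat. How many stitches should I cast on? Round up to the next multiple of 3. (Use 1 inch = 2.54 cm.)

9.5 in = 9.5 × 2.54 = 24.13 cm.
8 / 5 = 1.6 sts/cm.
24.13 × 1.6 = 38.61 sts.
→ 39.

Cast on 39 stitches.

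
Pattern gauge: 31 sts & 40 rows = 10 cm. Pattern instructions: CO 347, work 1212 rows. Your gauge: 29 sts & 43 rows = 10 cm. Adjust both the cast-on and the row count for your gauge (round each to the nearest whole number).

Cast on 325 stitches; work 1303 rows.

Stitches: 347 × 29/31 = 324.61 → 325.
Rows: 1212 × 43/40 = 1302.90 → 1303.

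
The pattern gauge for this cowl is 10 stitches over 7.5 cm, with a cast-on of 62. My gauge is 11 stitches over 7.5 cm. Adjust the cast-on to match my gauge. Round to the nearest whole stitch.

CO 68 sts.

Scale factor = 11 / 10 = 1.100.
62 × 11 / 10 = 68.20 sts.
→ 68 sts.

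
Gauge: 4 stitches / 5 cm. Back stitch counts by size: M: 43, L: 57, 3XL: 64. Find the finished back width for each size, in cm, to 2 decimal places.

4/5 = 0.8 sts per cm.
M: 43 / 0.8 = 53.750 → 53.75 cm.
L: 57 / 0.8 = 71.250 → 71.25 cm.
3XL: 64 / 0.8 = 80.000 → 80.00 cm.

M 53.75 cm; L 71.25 cm; 3XL 80.00 cm.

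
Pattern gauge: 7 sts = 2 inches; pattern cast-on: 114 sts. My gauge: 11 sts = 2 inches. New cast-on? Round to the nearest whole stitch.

CO 179 sts.

Scale factor = 11 / 7 = 1.571.
114 × 11 / 7 = 179.14 sts.
→ 179 sts.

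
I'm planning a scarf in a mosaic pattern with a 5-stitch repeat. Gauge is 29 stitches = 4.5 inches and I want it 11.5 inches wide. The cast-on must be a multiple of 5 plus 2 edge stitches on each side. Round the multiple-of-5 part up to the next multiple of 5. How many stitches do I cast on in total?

CO 79 sts.

29 / 4.5 = 6.444 sts per inch.
11.5 × 6.444 = 74.11 sts.
Less 4 edge sts → 70.11 for the repeat.
Next multiple of 5: 75.
Add back 4 edge sts → 79.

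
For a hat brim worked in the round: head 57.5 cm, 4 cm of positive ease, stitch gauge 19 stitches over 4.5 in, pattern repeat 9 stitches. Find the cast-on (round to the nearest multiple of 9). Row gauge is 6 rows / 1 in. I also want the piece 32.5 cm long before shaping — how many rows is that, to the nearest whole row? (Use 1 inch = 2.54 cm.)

Finished = 57.5 + 4 = 61.5 cm.
61.5 cm × 1/2.54 = 24.21 inches.
19/4.5 = 4.222 sts per in; 24.21 × 4.222 = 102.23 sts.
Nearest multiple of 9 → 99.
32.5 cm = 12.80 inches; × 6 = 76.77 → 77 rows.

Cast on 99 stitches; work 77 rows.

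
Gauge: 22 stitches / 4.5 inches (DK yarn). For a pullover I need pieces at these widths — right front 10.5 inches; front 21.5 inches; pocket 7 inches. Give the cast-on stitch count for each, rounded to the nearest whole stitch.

Rate = 22/4.5 = 4.889 sts per in.
right front: 10.5 × 4.889 = 51.33 → 51.
front: 21.5 × 4.889 = 105.11 → 105.
pocket: 7 × 4.889 = 34.22 → 34.

right front 51; front 105; pocket 34.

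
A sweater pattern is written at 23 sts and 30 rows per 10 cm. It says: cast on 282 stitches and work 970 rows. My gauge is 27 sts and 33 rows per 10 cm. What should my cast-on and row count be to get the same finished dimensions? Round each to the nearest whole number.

Cast on 331 stitches; work 1067 rows.

Stitches: 282 × 27/23 = 331.04 → 331.
Rows: 970 × 33/30 = 1067.00 → 1067.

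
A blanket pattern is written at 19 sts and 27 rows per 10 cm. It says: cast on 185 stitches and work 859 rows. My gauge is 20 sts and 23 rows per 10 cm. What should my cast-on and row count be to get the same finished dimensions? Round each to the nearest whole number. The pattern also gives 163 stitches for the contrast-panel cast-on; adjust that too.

Stitches: 185 × 20/19 = 194.74 → 195.
Rows: 859 × 23/27 = 731.74 → 732.
contrast-panel cast-on: 163 × 20/19 = 171.58 → 172.

Cast on 195 stitches; work 732 rows; contrast-panel cast-on 172 stitches.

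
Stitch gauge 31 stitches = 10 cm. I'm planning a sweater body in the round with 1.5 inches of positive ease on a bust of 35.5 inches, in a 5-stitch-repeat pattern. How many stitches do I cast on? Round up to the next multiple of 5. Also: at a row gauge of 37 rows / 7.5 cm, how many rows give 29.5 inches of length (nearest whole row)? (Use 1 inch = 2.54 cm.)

Cast on 295 stitches; work 370 rows.

Finished = 35.5 + 1.5 = 37 inches.
37 inches × 2.54 = 93.98 cm.
31/10 = 3.1 sts per cm; 93.98 × 3.1 = 291.34 sts.
Next multiple of 5 → 295.
29.5 inches = 74.93 cm; × 4.933 = 369.65 → 370 rows.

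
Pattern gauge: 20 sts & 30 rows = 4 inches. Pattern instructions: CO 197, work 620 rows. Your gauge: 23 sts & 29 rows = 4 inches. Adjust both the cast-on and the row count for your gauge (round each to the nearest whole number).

Cast on 227 stitches; work 599 rows.

Stitches: 197 × 23/20 = 226.55 → 227.
Rows: 620 × 29/30 = 599.33 → 599.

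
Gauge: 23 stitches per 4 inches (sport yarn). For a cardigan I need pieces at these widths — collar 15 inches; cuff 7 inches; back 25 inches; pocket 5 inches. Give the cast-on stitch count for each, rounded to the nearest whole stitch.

Rate = 23/4 = 5.75 sts per in.
collar: 15 × 5.75 = 86.25 → 86.
cuff: 7 × 5.75 = 40.25 → 40.
back: 25 × 5.75 = 143.75 → 144.
pocket: 5 × 5.75 = 28.75 → 29.

collar 86; cuff 40; back 144; pocket 29.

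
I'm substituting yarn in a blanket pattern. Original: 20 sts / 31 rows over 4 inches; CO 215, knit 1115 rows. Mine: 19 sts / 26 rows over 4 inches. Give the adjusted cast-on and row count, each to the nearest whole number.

Stitches: 215 × 19/20 = 204.25 → 204.
Rows: 1115 × 26/31 = 935.16 → 935.

Cast on 204 stitches; work 935 rows.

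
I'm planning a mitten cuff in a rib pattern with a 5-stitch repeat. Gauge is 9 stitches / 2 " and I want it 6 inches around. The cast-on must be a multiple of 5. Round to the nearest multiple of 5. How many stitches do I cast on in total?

9 / 2 = 4.5 sts per inch.
6 × 4.5 = 27.00 sts.
Nearest multiple of 5: 25.

Cast on 25 stitches.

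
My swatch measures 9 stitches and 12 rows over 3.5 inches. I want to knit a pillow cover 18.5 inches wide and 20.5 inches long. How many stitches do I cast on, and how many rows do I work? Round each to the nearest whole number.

Cast on 48 stitches and work 70 rows.

Stitch gauge = 9/3.5 = 2.571 sts/in; 18.5 × 2.571 = 47.57 → 48 sts.
Row gauge = 12/3.5 = 3.429 rows/in; 20.5 × 3.429 = 70.29 → 70 rows.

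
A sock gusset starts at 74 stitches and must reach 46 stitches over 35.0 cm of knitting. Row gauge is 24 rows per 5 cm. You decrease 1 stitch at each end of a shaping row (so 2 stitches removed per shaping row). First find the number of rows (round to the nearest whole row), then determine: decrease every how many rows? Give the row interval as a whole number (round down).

Decrease every 12th row.

Rows = 35.0 × 4.8 = 168.0 → 168 rows.
Stitches to remove: 28 → 14 shaping rows (at 2 st each).
168 / 14 = 12.00 → every 12 rows.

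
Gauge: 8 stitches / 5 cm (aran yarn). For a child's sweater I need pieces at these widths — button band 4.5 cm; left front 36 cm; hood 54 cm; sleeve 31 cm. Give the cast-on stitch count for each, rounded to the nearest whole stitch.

Rate = 8/5 = 1.6 sts per cm.
button band: 4.5 × 1.6 = 7.20 → 7.
left front: 36 × 1.6 = 57.60 → 58.
hood: 54 × 1.6 = 86.40 → 86.
sleeve: 31 × 1.6 = 49.60 → 50.

button band 7; left front 58; hood 86; sleeve 50.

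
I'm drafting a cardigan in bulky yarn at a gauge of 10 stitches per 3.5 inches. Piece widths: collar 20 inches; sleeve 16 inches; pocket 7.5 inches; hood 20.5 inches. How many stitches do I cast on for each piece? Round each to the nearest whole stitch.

Rate = 10/3.5 = 2.857 sts per in.
collar: 20 × 2.857 = 57.14 → 57.
sleeve: 16 × 2.857 = 45.71 → 46.
pocket: 7.5 × 2.857 = 21.43 → 21.
hood: 20.5 × 2.857 = 58.57 → 59.

collar 57; sleeve 46; pocket 21; hood 59.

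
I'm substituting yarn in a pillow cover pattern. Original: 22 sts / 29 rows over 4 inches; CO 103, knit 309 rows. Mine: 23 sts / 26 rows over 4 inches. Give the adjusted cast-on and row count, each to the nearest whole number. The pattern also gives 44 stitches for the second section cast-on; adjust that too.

Stitches: 103 × 23/22 = 107.68 → 108.
Rows: 309 × 26/29 = 277.03 → 277.
second section cast-on: 44 × 23/22 = 46.00 → 46.

Cast on 108 stitches; work 277 rows; second section cast-on 46 stitches.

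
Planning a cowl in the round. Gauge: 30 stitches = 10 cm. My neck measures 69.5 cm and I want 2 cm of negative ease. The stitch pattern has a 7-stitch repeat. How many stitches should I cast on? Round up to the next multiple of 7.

Cast on 203 stitches.

Finished = 69.5 − 2 = 67.5 cm.
30 / 10 = 3 sts/cm.
67.5 × 3 = 202.50 sts.
Next multiple of 7: 203.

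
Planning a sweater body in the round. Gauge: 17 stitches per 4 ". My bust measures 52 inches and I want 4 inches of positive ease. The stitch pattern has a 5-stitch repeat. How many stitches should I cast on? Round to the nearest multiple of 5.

CO 240 sts.

Finished = 52 + 4 = 56 inches.
17 / 4 = 4.25 sts/in.
56 × 4.25 = 238.00 sts.
Nearest multiple of 5: 240.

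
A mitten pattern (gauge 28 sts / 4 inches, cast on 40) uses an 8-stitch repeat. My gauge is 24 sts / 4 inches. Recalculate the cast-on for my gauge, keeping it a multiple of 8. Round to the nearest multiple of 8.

32 stitches.

40 × 24 / 28 = 34.29.
Nearest multiple of 8: 32.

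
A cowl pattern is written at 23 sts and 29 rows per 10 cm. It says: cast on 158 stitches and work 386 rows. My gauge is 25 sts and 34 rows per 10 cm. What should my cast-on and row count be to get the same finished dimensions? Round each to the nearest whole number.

Stitches: 158 × 25/23 = 171.74 → 172.
Rows: 386 × 34/29 = 452.55 → 453.

Cast on 172 stitches; work 453 rows.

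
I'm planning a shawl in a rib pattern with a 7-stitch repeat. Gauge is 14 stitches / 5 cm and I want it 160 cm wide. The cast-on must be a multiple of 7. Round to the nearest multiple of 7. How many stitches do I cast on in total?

448 stitches.

14 / 5 = 2.8 sts per cm.
160 × 2.8 = 448.00 sts.
Nearest multiple of 7: 448.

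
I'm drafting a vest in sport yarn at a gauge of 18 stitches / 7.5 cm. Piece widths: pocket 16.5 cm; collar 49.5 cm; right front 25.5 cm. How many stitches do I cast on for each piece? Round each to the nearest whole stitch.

pocket 40; collar 119; right front 61.

Rate = 18/7.5 = 2.4 sts per cm.
pocket: 16.5 × 2.4 = 39.60 → 40.
collar: 49.5 × 2.4 = 118.80 → 119.
right front: 25.5 × 2.4 = 61.20 → 61.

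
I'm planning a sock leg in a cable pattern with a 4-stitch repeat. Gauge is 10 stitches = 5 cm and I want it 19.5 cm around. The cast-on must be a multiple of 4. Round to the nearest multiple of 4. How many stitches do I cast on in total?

10 / 5 = 2 sts per cm.
19.5 × 2 = 39.00 sts.
Nearest multiple of 4: 40.

40 stitches.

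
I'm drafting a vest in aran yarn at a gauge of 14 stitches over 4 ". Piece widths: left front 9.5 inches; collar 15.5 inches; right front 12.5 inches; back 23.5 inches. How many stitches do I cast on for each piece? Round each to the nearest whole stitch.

left front 33; collar 54; right front 44; back 82.

Rate = 14/4 = 3.5 sts per in.
left front: 9.5 × 3.5 = 33.25 → 33.
collar: 15.5 × 3.5 = 54.25 → 54.
right front: 12.5 × 3.5 = 43.75 → 44.
back: 23.5 × 3.5 = 82.25 → 82.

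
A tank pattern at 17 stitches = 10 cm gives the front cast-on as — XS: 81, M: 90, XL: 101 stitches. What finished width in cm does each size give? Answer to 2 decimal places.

XS 47.65 cm; M 52.94 cm; XL 59.41 cm.

17/10 = 1.7 sts per cm.
XS: 81 / 1.7 = 47.647 → 47.65 cm.
M: 90 / 1.7 = 52.941 → 52.94 cm.
XL: 101 / 1.7 = 59.412 → 59.41 cm.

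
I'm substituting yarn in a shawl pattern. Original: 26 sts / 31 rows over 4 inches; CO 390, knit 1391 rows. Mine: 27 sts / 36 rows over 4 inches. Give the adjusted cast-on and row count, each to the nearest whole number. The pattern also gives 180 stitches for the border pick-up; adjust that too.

Stitches: 390 × 27/26 = 405.00 → 405.
Rows: 1391 × 36/31 = 1615.35 → 1615.
border pick-up: 180 × 27/26 = 186.92 → 187.

Cast on 405 stitches; work 1615 rows; border pick-up 187 stitches.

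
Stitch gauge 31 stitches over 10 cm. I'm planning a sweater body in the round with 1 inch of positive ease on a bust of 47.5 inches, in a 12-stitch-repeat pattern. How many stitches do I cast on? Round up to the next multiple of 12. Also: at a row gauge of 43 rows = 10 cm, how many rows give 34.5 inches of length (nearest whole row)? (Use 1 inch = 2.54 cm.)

Finished = 47.5 + 1 = 48.5 inches.
48.5 inches × 2.54 = 123.19 cm.
31/10 = 3.1 sts per cm; 123.19 × 3.1 = 381.89 sts.
Next multiple of 12 → 384.
34.5 inches = 87.63 cm; × 4.3 = 376.81 → 377 rows.

Cast on 384 stitches; work 377 rows.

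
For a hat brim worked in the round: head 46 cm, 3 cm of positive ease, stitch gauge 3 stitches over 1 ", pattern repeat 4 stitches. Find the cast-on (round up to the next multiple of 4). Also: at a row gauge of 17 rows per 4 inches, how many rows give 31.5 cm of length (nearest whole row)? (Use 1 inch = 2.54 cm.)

Finished = 46 + 3 = 49 cm.
49 cm × 1/2.54 = 19.29 inches.
3/1 = 3 sts per in; 19.29 × 3 = 57.87 sts.
Next multiple of 4 → 60.
31.5 cm = 12.40 inches; × 4.25 = 52.71 → 53 rows.

Cast on 60 stitches; work 53 rows.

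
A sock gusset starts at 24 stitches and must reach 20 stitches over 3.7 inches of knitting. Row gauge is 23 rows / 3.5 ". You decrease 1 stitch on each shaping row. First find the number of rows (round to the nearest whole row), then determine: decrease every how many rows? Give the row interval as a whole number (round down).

Rows = 3.7 × 6.571 = 24.3 → 24 rows.
Stitches to remove: 4 → 4 shaping rows (at 1 st each).
24 / 4 = 6.00 → every 6 rows.

Decrease every 6th row.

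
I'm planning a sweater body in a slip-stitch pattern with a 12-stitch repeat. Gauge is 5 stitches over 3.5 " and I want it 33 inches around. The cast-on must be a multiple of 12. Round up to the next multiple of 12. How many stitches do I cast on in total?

5 / 3.5 = 1.429 sts per inch.
33 × 1.429 = 47.14 sts.
Next multiple of 12: 48.

Cast on 48 stitches.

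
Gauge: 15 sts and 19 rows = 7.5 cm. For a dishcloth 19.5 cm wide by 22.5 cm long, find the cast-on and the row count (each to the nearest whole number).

Stitch gauge = 15/7.5 = 2 sts/cm; 19.5 × 2 = 39.00 → 39 sts.
Row gauge = 19/7.5 = 2.533 rows/cm; 22.5 × 2.533 = 57.00 → 57 rows.

Cast on 39 stitches and work 57 rows.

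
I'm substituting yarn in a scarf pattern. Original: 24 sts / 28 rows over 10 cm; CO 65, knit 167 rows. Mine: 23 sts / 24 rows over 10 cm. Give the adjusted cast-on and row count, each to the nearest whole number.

Cast on 62 stitches; work 143 rows.

Stitches: 65 × 23/24 = 62.29 → 62.
Rows: 167 × 24/28 = 143.14 → 143.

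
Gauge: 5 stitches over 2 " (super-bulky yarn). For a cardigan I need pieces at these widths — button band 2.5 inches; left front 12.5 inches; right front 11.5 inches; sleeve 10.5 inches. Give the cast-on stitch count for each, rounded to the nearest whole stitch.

Rate = 5/2 = 2.5 sts per in.
button band: 2.5 × 2.5 = 6.25 → 6.
left front: 12.5 × 2.5 = 31.25 → 31.
right front: 11.5 × 2.5 = 28.75 → 29.
sleeve: 10.5 × 2.5 = 26.25 → 26.

button band 6; left front 31; right front 29; sleeve 26.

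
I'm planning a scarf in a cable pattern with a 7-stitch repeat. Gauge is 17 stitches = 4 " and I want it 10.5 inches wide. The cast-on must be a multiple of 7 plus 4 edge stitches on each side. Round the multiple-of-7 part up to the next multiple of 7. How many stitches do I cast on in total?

50 stitches.

17 / 4 = 4.25 sts per inch.
10.5 × 4.25 = 44.62 sts.
Less 8 edge sts → 36.62 for the repeat.
Next multiple of 7: 42.
Add back 8 edge sts → 50.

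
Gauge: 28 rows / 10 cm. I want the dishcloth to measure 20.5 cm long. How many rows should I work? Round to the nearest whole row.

28 rows / 10 cm = 2.8 rows per cm.
20.5 × 2.8 = 57.40 rows.
Round to nearest → 57.

57 rows.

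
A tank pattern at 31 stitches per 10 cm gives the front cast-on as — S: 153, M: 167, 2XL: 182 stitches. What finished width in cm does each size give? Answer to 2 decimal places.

S 49.35 cm; M 53.87 cm; 2XL 58.71 cm.

31/10 = 3.1 sts per cm.
S: 153 / 3.1 = 49.355 → 49.35 cm.
M: 167 / 3.1 = 53.871 → 53.87 cm.
2XL: 182 / 3.1 = 58.710 → 58.71 cm.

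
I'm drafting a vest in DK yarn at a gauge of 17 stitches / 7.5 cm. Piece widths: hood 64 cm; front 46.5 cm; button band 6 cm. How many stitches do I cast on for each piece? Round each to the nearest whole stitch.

Rate = 17/7.5 = 2.267 sts per cm.
hood: 64 × 2.267 = 145.07 → 145.
front: 46.5 × 2.267 = 105.40 → 105.
button band: 6 × 2.267 = 13.60 → 14.

hood 145; front 105; button band 14.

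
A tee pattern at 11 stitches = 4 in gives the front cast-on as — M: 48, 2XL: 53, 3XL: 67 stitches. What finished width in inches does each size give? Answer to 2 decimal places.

11/4 = 2.75 sts per in.
M: 48 / 2.75 = 17.455 → 17.45 in.
2XL: 53 / 2.75 = 19.273 → 19.27 in.
3XL: 67 / 2.75 = 24.364 → 24.36 in.

M 17.45 inches; 2XL 19.27 inches; 3XL 24.36 inches.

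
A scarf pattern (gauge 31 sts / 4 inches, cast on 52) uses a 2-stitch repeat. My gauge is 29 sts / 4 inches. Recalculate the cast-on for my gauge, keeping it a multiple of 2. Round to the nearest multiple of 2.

CO 48 sts.

52 × 29 / 31 = 48.65.
Nearest multiple of 2: 48.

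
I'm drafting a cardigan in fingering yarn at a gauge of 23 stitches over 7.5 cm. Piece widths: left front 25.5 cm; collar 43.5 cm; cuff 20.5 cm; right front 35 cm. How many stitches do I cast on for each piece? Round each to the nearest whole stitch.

Rate = 23/7.5 = 3.067 sts per cm.
left front: 25.5 × 3.067 = 78.20 → 78.
collar: 43.5 × 3.067 = 133.40 → 133.
cuff: 20.5 × 3.067 = 62.87 → 63.
right front: 35 × 3.067 = 107.33 → 107.

left front 78; collar 133; cuff 63; right front 107.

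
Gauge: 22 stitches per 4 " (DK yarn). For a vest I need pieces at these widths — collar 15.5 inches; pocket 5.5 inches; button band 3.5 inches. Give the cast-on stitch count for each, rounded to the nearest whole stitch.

collar 85; pocket 30; button band 19.

Rate = 22/4 = 5.5 sts per in.
collar: 15.5 × 5.5 = 85.25 → 85.
pocket: 5.5 × 5.5 = 30.25 → 30.
button band: 3.5 × 5.5 = 19.25 → 19.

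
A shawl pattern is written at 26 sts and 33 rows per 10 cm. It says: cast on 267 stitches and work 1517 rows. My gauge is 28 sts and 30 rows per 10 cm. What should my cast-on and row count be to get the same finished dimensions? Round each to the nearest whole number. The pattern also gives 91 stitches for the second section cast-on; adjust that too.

Stitches: 267 × 28/26 = 287.54 → 288.
Rows: 1517 × 30/33 = 1379.09 → 1379.
second section cast-on: 91 × 28/26 = 98.00 → 98.

Cast on 288 stitches; work 1379 rows; second section cast-on 98 stitches.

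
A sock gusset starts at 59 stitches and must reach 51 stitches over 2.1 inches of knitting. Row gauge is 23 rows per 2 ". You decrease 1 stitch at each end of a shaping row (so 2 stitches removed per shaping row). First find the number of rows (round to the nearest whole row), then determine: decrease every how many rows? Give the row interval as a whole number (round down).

Rows = 2.1 × 11.5 = 24.2 → 24 rows.
Stitches to remove: 8 → 4 shaping rows (at 2 st each).
24 / 4 = 6.00 → every 6 rows.

Decrease every 6th row.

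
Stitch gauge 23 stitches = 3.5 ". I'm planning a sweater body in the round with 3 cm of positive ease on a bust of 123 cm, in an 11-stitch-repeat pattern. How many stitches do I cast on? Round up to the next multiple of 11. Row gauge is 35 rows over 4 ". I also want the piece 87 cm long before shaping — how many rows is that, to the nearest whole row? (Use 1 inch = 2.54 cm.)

Cast on 330 stitches; work 300 rows.

Finished = 123 + 3 = 126 cm.
126 cm × 1/2.54 = 49.61 inches.
23/3.5 = 6.571 sts per in; 49.61 × 6.571 = 325.98 sts.
Next multiple of 11 → 330.
87 cm = 34.25 inches; × 8.75 = 299.70 → 300 rows.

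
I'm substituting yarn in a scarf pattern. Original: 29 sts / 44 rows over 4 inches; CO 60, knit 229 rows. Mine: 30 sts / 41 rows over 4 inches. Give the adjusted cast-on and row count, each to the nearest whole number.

Stitches: 60 × 30/29 = 62.07 → 62.
Rows: 229 × 41/44 = 213.39 → 213.

Cast on 62 stitches; work 213 rows.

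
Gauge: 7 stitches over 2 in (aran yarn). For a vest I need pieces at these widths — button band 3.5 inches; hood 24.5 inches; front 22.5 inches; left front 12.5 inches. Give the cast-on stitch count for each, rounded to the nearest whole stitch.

button band 12; hood 86; front 79; left front 44.

Rate = 7/2 = 3.5 sts per in.
button band: 3.5 × 3.5 = 12.25 → 12.
hood: 24.5 × 3.5 = 85.75 → 86.
front: 22.5 × 3.5 = 78.75 → 79.
left front: 12.5 × 3.5 = 43.75 → 44.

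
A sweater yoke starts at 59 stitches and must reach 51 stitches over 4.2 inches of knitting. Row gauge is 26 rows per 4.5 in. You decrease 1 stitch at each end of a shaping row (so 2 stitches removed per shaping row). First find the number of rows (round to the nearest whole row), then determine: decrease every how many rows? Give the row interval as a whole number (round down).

Rows = 4.2 × 5.778 = 24.3 → 24 rows.
Stitches to remove: 8 → 4 shaping rows (at 2 st each).
24 / 4 = 6.00 → every 6 rows.

Decrease every 6th row.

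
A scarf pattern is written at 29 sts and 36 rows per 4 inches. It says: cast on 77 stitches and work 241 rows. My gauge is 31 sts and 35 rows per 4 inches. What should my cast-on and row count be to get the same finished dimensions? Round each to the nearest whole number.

Cast on 82 stitches; work 234 rows.

Stitches: 77 × 31/29 = 82.31 → 82.
Rows: 241 × 35/36 = 234.31 → 234.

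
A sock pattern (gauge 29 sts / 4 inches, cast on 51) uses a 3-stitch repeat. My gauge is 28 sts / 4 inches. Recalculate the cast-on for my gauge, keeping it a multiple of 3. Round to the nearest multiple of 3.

Cast on 48 stitches.

51 × 28 / 29 = 49.24.
Nearest multiple of 3: 48.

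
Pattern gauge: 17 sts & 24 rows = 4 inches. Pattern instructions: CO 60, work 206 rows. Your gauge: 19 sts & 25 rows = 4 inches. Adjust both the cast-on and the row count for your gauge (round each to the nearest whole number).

Stitches: 60 × 19/17 = 67.06 → 67.
Rows: 206 × 25/24 = 214.58 → 215.

Cast on 67 stitches; work 215 rows.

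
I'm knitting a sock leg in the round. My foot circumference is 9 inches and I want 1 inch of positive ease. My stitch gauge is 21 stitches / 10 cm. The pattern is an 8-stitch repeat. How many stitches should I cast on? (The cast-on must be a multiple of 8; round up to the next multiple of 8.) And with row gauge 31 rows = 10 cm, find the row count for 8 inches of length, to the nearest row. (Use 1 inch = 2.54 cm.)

Cast on 56 stitches; work 63 rows.

Finished = 9 + 1 = 10 inches.
10 inches × 2.54 = 25.40 cm.
21/10 = 2.1 sts per cm; 25.40 × 2.1 = 53.34 sts.
Next multiple of 8 → 56.
8 inches = 20.32 cm; × 3.1 = 62.99 → 63 rows.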